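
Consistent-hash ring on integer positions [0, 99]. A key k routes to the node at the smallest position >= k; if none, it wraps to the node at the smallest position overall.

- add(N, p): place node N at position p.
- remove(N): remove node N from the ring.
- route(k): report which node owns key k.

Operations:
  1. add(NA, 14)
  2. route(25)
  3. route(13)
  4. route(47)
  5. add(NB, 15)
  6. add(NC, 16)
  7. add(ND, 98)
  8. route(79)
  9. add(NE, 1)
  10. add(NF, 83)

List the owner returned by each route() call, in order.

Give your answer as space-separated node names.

Answer: NA NA NA ND

Derivation:
Op 1: add NA@14 -> ring=[14:NA]
Op 2: route key 25: none >= 25, wrap to smallest pos 14 -> NA
Op 3: route key 13: smallest pos >= 13 is 14 -> NA
Op 4: route key 47: none >= 47, wrap to smallest pos 14 -> NA
Op 5: add NB@15 -> ring=[14:NA,15:NB]
Op 6: add NC@16 -> ring=[14:NA,15:NB,16:NC]
Op 7: add ND@98 -> ring=[14:NA,15:NB,16:NC,98:ND]
Op 8: route key 79: smallest pos >= 79 is 98 -> ND
Op 9: add NE@1 -> ring=[1:NE,14:NA,15:NB,16:NC,98:ND]
Op 10: add NF@83 -> ring=[1:NE,14:NA,15:NB,16:NC,83:NF,98:ND]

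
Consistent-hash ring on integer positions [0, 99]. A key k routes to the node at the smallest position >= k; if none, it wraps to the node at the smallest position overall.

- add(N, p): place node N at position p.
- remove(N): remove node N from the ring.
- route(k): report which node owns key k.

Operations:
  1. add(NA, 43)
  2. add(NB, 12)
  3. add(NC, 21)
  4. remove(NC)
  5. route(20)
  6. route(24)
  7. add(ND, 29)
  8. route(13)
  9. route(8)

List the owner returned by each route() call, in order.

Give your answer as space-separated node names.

Answer: NA NA ND NB

Derivation:
Op 1: add NA@43 -> ring=[43:NA]
Op 2: add NB@12 -> ring=[12:NB,43:NA]
Op 3: add NC@21 -> ring=[12:NB,21:NC,43:NA]
Op 4: remove NC -> ring=[12:NB,43:NA]
Op 5: route key 20: smallest pos >= 20 is 43 -> NA
Op 6: route key 24: smallest pos >= 24 is 43 -> NA
Op 7: add ND@29 -> ring=[12:NB,29:ND,43:NA]
Op 8: route key 13: smallest pos >= 13 is 29 -> ND
Op 9: route key 8: smallest pos >= 8 is 12 -> NB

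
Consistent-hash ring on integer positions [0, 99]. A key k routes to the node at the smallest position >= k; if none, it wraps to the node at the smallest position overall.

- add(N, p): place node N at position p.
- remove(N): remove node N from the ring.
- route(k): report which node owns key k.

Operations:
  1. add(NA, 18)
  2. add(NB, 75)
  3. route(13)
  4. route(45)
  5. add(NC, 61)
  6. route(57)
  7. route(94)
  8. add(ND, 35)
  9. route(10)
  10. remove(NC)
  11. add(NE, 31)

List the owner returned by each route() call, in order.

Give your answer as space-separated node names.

Op 1: add NA@18 -> ring=[18:NA]
Op 2: add NB@75 -> ring=[18:NA,75:NB]
Op 3: route key 13: smallest pos >= 13 is 18 -> NA
Op 4: route key 45: smallest pos >= 45 is 75 -> NB
Op 5: add NC@61 -> ring=[18:NA,61:NC,75:NB]
Op 6: route key 57: smallest pos >= 57 is 61 -> NC
Op 7: route key 94: none >= 94, wrap to smallest pos 18 -> NA
Op 8: add ND@35 -> ring=[18:NA,35:ND,61:NC,75:NB]
Op 9: route key 10: smallest pos >= 10 is 18 -> NA
Op 10: remove NC -> ring=[18:NA,35:ND,75:NB]
Op 11: add NE@31 -> ring=[18:NA,31:NE,35:ND,75:NB]

Answer: NA NB NC NA NA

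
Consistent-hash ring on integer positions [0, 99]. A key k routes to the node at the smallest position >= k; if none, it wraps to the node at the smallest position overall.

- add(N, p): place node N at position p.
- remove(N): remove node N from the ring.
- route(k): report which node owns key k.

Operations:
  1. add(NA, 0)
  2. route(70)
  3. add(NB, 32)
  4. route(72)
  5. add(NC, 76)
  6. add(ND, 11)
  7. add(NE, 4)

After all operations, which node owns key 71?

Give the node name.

Answer: NC

Derivation:
Op 1: add NA@0 -> ring=[0:NA]
Op 2: route key 70: none >= 70, wrap to smallest pos 0 -> NA
Op 3: add NB@32 -> ring=[0:NA,32:NB]
Op 4: route key 72: none >= 72, wrap to smallest pos 0 -> NA
Op 5: add NC@76 -> ring=[0:NA,32:NB,76:NC]
Op 6: add ND@11 -> ring=[0:NA,11:ND,32:NB,76:NC]
Op 7: add NE@4 -> ring=[0:NA,4:NE,11:ND,32:NB,76:NC]
Final route key 71: smallest pos >= 71 is 76 -> NC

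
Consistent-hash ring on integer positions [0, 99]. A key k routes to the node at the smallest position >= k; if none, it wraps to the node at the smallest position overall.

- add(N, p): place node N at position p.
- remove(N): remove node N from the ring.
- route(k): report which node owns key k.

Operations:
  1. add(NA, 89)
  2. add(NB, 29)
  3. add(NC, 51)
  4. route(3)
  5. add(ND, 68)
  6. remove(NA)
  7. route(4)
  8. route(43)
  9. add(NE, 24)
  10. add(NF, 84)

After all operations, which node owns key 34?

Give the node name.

Answer: NC

Derivation:
Op 1: add NA@89 -> ring=[89:NA]
Op 2: add NB@29 -> ring=[29:NB,89:NA]
Op 3: add NC@51 -> ring=[29:NB,51:NC,89:NA]
Op 4: route key 3: smallest pos >= 3 is 29 -> NB
Op 5: add ND@68 -> ring=[29:NB,51:NC,68:ND,89:NA]
Op 6: remove NA -> ring=[29:NB,51:NC,68:ND]
Op 7: route key 4: smallest pos >= 4 is 29 -> NB
Op 8: route key 43: smallest pos >= 43 is 51 -> NC
Op 9: add NE@24 -> ring=[24:NE,29:NB,51:NC,68:ND]
Op 10: add NF@84 -> ring=[24:NE,29:NB,51:NC,68:ND,84:NF]
Final route key 34: smallest pos >= 34 is 51 -> NC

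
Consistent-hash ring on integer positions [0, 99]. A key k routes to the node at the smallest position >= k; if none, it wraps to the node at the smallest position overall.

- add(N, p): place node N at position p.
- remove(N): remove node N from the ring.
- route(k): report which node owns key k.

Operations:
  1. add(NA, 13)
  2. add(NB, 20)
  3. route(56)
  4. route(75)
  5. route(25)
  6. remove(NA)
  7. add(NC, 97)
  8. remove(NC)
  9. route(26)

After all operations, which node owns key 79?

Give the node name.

Op 1: add NA@13 -> ring=[13:NA]
Op 2: add NB@20 -> ring=[13:NA,20:NB]
Op 3: route key 56: none >= 56, wrap to smallest pos 13 -> NA
Op 4: route key 75: none >= 75, wrap to smallest pos 13 -> NA
Op 5: route key 25: none >= 25, wrap to smallest pos 13 -> NA
Op 6: remove NA -> ring=[20:NB]
Op 7: add NC@97 -> ring=[20:NB,97:NC]
Op 8: remove NC -> ring=[20:NB]
Op 9: route key 26: none >= 26, wrap to smallest pos 20 -> NB
Final route key 79: none >= 79, wrap to smallest pos 20 -> NB

Answer: NB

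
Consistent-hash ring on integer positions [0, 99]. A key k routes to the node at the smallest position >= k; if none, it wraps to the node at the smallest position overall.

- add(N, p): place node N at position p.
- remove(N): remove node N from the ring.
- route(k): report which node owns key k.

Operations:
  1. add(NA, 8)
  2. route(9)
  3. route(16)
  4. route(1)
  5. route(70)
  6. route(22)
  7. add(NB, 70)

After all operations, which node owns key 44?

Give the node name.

Answer: NB

Derivation:
Op 1: add NA@8 -> ring=[8:NA]
Op 2: route key 9: none >= 9, wrap to smallest pos 8 -> NA
Op 3: route key 16: none >= 16, wrap to smallest pos 8 -> NA
Op 4: route key 1: smallest pos >= 1 is 8 -> NA
Op 5: route key 70: none >= 70, wrap to smallest pos 8 -> NA
Op 6: route key 22: none >= 22, wrap to smallest pos 8 -> NA
Op 7: add NB@70 -> ring=[8:NA,70:NB]
Final route key 44: smallest pos >= 44 is 70 -> NB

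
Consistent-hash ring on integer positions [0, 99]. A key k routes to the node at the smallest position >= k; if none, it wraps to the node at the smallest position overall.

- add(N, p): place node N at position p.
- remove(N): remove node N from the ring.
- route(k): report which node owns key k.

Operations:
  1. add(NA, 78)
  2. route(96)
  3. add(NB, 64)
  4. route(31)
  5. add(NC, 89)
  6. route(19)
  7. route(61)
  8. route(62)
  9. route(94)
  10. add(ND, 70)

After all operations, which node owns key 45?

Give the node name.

Answer: NB

Derivation:
Op 1: add NA@78 -> ring=[78:NA]
Op 2: route key 96: none >= 96, wrap to smallest pos 78 -> NA
Op 3: add NB@64 -> ring=[64:NB,78:NA]
Op 4: route key 31: smallest pos >= 31 is 64 -> NB
Op 5: add NC@89 -> ring=[64:NB,78:NA,89:NC]
Op 6: route key 19: smallest pos >= 19 is 64 -> NB
Op 7: route key 61: smallest pos >= 61 is 64 -> NB
Op 8: route key 62: smallest pos >= 62 is 64 -> NB
Op 9: route key 94: none >= 94, wrap to smallest pos 64 -> NB
Op 10: add ND@70 -> ring=[64:NB,70:ND,78:NA,89:NC]
Final route key 45: smallest pos >= 45 is 64 -> NB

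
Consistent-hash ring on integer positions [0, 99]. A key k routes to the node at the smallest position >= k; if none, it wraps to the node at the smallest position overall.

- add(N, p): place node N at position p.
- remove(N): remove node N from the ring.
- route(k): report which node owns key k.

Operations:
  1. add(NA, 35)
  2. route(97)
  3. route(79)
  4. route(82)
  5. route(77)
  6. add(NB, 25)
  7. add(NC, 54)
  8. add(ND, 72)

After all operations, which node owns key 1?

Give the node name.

Op 1: add NA@35 -> ring=[35:NA]
Op 2: route key 97: none >= 97, wrap to smallest pos 35 -> NA
Op 3: route key 79: none >= 79, wrap to smallest pos 35 -> NA
Op 4: route key 82: none >= 82, wrap to smallest pos 35 -> NA
Op 5: route key 77: none >= 77, wrap to smallest pos 35 -> NA
Op 6: add NB@25 -> ring=[25:NB,35:NA]
Op 7: add NC@54 -> ring=[25:NB,35:NA,54:NC]
Op 8: add ND@72 -> ring=[25:NB,35:NA,54:NC,72:ND]
Final route key 1: smallest pos >= 1 is 25 -> NB

Answer: NB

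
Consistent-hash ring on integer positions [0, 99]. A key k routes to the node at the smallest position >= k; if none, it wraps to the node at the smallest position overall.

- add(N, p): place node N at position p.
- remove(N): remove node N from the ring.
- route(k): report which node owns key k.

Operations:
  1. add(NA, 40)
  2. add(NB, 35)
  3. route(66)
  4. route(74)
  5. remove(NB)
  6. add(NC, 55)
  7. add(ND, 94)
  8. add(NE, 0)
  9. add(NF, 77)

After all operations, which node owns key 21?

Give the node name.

Op 1: add NA@40 -> ring=[40:NA]
Op 2: add NB@35 -> ring=[35:NB,40:NA]
Op 3: route key 66: none >= 66, wrap to smallest pos 35 -> NB
Op 4: route key 74: none >= 74, wrap to smallest pos 35 -> NB
Op 5: remove NB -> ring=[40:NA]
Op 6: add NC@55 -> ring=[40:NA,55:NC]
Op 7: add ND@94 -> ring=[40:NA,55:NC,94:ND]
Op 8: add NE@0 -> ring=[0:NE,40:NA,55:NC,94:ND]
Op 9: add NF@77 -> ring=[0:NE,40:NA,55:NC,77:NF,94:ND]
Final route key 21: smallest pos >= 21 is 40 -> NA

Answer: NA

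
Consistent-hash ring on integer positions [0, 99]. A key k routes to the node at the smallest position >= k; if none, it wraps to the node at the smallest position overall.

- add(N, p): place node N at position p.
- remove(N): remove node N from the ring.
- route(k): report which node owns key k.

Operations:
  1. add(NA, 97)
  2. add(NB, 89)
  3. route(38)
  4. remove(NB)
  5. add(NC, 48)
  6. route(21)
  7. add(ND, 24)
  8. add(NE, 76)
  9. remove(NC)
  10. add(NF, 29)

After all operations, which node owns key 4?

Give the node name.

Answer: ND

Derivation:
Op 1: add NA@97 -> ring=[97:NA]
Op 2: add NB@89 -> ring=[89:NB,97:NA]
Op 3: route key 38: smallest pos >= 38 is 89 -> NB
Op 4: remove NB -> ring=[97:NA]
Op 5: add NC@48 -> ring=[48:NC,97:NA]
Op 6: route key 21: smallest pos >= 21 is 48 -> NC
Op 7: add ND@24 -> ring=[24:ND,48:NC,97:NA]
Op 8: add NE@76 -> ring=[24:ND,48:NC,76:NE,97:NA]
Op 9: remove NC -> ring=[24:ND,76:NE,97:NA]
Op 10: add NF@29 -> ring=[24:ND,29:NF,76:NE,97:NA]
Final route key 4: smallest pos >= 4 is 24 -> ND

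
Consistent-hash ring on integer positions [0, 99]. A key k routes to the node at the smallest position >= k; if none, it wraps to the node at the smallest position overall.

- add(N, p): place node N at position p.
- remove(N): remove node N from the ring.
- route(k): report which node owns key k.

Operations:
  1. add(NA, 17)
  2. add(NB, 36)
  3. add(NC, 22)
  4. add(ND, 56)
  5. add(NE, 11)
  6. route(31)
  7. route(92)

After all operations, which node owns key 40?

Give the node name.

Op 1: add NA@17 -> ring=[17:NA]
Op 2: add NB@36 -> ring=[17:NA,36:NB]
Op 3: add NC@22 -> ring=[17:NA,22:NC,36:NB]
Op 4: add ND@56 -> ring=[17:NA,22:NC,36:NB,56:ND]
Op 5: add NE@11 -> ring=[11:NE,17:NA,22:NC,36:NB,56:ND]
Op 6: route key 31: smallest pos >= 31 is 36 -> NB
Op 7: route key 92: none >= 92, wrap to smallest pos 11 -> NE
Final route key 40: smallest pos >= 40 is 56 -> ND

Answer: ND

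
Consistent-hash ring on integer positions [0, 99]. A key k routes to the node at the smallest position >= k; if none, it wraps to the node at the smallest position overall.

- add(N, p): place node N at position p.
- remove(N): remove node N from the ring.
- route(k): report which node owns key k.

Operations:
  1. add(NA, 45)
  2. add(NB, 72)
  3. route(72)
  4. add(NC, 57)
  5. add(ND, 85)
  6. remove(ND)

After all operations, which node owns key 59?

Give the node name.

Op 1: add NA@45 -> ring=[45:NA]
Op 2: add NB@72 -> ring=[45:NA,72:NB]
Op 3: route key 72: smallest pos >= 72 is 72 -> NB
Op 4: add NC@57 -> ring=[45:NA,57:NC,72:NB]
Op 5: add ND@85 -> ring=[45:NA,57:NC,72:NB,85:ND]
Op 6: remove ND -> ring=[45:NA,57:NC,72:NB]
Final route key 59: smallest pos >= 59 is 72 -> NB

Answer: NB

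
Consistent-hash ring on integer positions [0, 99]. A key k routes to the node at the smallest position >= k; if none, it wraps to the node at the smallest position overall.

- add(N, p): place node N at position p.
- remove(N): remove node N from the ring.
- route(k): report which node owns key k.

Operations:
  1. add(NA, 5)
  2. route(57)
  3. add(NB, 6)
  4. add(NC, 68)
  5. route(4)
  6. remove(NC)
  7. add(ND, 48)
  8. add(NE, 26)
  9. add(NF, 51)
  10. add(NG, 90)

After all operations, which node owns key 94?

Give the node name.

Op 1: add NA@5 -> ring=[5:NA]
Op 2: route key 57: none >= 57, wrap to smallest pos 5 -> NA
Op 3: add NB@6 -> ring=[5:NA,6:NB]
Op 4: add NC@68 -> ring=[5:NA,6:NB,68:NC]
Op 5: route key 4: smallest pos >= 4 is 5 -> NA
Op 6: remove NC -> ring=[5:NA,6:NB]
Op 7: add ND@48 -> ring=[5:NA,6:NB,48:ND]
Op 8: add NE@26 -> ring=[5:NA,6:NB,26:NE,48:ND]
Op 9: add NF@51 -> ring=[5:NA,6:NB,26:NE,48:ND,51:NF]
Op 10: add NG@90 -> ring=[5:NA,6:NB,26:NE,48:ND,51:NF,90:NG]
Final route key 94: none >= 94, wrap to smallest pos 5 -> NA

Answer: NA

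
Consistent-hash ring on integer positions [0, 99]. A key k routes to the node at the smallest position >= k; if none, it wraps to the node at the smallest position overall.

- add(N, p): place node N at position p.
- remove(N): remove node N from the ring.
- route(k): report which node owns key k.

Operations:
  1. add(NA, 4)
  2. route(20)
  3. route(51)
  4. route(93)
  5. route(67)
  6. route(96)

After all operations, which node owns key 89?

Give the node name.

Answer: NA

Derivation:
Op 1: add NA@4 -> ring=[4:NA]
Op 2: route key 20: none >= 20, wrap to smallest pos 4 -> NA
Op 3: route key 51: none >= 51, wrap to smallest pos 4 -> NA
Op 4: route key 93: none >= 93, wrap to smallest pos 4 -> NA
Op 5: route key 67: none >= 67, wrap to smallest pos 4 -> NA
Op 6: route key 96: none >= 96, wrap to smallest pos 4 -> NA
Final route key 89: none >= 89, wrap to smallest pos 4 -> NA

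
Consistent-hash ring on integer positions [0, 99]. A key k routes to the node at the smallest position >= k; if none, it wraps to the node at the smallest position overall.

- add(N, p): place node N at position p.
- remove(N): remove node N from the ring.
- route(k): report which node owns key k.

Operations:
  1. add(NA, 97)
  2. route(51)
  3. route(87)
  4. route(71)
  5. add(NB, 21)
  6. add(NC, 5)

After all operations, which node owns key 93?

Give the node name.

Answer: NA

Derivation:
Op 1: add NA@97 -> ring=[97:NA]
Op 2: route key 51: smallest pos >= 51 is 97 -> NA
Op 3: route key 87: smallest pos >= 87 is 97 -> NA
Op 4: route key 71: smallest pos >= 71 is 97 -> NA
Op 5: add NB@21 -> ring=[21:NB,97:NA]
Op 6: add NC@5 -> ring=[5:NC,21:NB,97:NA]
Final route key 93: smallest pos >= 93 is 97 -> NA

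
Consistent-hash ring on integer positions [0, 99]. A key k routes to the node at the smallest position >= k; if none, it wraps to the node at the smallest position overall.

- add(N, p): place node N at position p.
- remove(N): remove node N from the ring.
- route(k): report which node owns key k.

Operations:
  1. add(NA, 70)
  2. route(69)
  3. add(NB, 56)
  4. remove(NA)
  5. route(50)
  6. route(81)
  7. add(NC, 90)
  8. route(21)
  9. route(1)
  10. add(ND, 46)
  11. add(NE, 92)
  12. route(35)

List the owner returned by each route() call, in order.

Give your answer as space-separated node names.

Op 1: add NA@70 -> ring=[70:NA]
Op 2: route key 69: smallest pos >= 69 is 70 -> NA
Op 3: add NB@56 -> ring=[56:NB,70:NA]
Op 4: remove NA -> ring=[56:NB]
Op 5: route key 50: smallest pos >= 50 is 56 -> NB
Op 6: route key 81: none >= 81, wrap to smallest pos 56 -> NB
Op 7: add NC@90 -> ring=[56:NB,90:NC]
Op 8: route key 21: smallest pos >= 21 is 56 -> NB
Op 9: route key 1: smallest pos >= 1 is 56 -> NB
Op 10: add ND@46 -> ring=[46:ND,56:NB,90:NC]
Op 11: add NE@92 -> ring=[46:ND,56:NB,90:NC,92:NE]
Op 12: route key 35: smallest pos >= 35 is 46 -> ND

Answer: NA NB NB NB NB ND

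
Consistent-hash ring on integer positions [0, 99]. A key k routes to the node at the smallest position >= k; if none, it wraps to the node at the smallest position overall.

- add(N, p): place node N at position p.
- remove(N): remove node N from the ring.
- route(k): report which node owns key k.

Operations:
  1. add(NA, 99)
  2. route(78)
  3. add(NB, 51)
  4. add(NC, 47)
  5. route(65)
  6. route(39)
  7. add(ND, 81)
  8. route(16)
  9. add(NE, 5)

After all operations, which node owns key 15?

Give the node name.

Op 1: add NA@99 -> ring=[99:NA]
Op 2: route key 78: smallest pos >= 78 is 99 -> NA
Op 3: add NB@51 -> ring=[51:NB,99:NA]
Op 4: add NC@47 -> ring=[47:NC,51:NB,99:NA]
Op 5: route key 65: smallest pos >= 65 is 99 -> NA
Op 6: route key 39: smallest pos >= 39 is 47 -> NC
Op 7: add ND@81 -> ring=[47:NC,51:NB,81:ND,99:NA]
Op 8: route key 16: smallest pos >= 16 is 47 -> NC
Op 9: add NE@5 -> ring=[5:NE,47:NC,51:NB,81:ND,99:NA]
Final route key 15: smallest pos >= 15 is 47 -> NC

Answer: NC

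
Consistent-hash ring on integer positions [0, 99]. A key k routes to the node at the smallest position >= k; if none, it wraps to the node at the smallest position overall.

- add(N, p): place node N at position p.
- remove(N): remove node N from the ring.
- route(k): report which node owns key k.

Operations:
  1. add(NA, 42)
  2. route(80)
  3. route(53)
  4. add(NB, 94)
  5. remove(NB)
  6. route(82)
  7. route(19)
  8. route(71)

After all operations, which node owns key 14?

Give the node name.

Op 1: add NA@42 -> ring=[42:NA]
Op 2: route key 80: none >= 80, wrap to smallest pos 42 -> NA
Op 3: route key 53: none >= 53, wrap to smallest pos 42 -> NA
Op 4: add NB@94 -> ring=[42:NA,94:NB]
Op 5: remove NB -> ring=[42:NA]
Op 6: route key 82: none >= 82, wrap to smallest pos 42 -> NA
Op 7: route key 19: smallest pos >= 19 is 42 -> NA
Op 8: route key 71: none >= 71, wrap to smallest pos 42 -> NA
Final route key 14: smallest pos >= 14 is 42 -> NA

Answer: NA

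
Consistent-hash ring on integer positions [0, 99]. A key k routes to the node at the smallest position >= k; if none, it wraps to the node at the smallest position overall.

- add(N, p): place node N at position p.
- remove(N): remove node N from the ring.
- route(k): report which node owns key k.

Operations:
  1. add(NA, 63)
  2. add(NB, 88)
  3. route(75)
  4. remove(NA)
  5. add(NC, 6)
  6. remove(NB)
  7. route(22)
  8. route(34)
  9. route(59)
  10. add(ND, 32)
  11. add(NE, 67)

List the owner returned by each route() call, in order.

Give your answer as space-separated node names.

Answer: NB NC NC NC

Derivation:
Op 1: add NA@63 -> ring=[63:NA]
Op 2: add NB@88 -> ring=[63:NA,88:NB]
Op 3: route key 75: smallest pos >= 75 is 88 -> NB
Op 4: remove NA -> ring=[88:NB]
Op 5: add NC@6 -> ring=[6:NC,88:NB]
Op 6: remove NB -> ring=[6:NC]
Op 7: route key 22: none >= 22, wrap to smallest pos 6 -> NC
Op 8: route key 34: none >= 34, wrap to smallest pos 6 -> NC
Op 9: route key 59: none >= 59, wrap to smallest pos 6 -> NC
Op 10: add ND@32 -> ring=[6:NC,32:ND]
Op 11: add NE@67 -> ring=[6:NC,32:ND,67:NE]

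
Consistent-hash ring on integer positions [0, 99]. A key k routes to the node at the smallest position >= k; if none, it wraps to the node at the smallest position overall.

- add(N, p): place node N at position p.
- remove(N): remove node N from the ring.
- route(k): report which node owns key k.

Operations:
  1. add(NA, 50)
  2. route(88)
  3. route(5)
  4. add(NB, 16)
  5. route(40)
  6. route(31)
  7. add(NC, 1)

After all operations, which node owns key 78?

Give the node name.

Op 1: add NA@50 -> ring=[50:NA]
Op 2: route key 88: none >= 88, wrap to smallest pos 50 -> NA
Op 3: route key 5: smallest pos >= 5 is 50 -> NA
Op 4: add NB@16 -> ring=[16:NB,50:NA]
Op 5: route key 40: smallest pos >= 40 is 50 -> NA
Op 6: route key 31: smallest pos >= 31 is 50 -> NA
Op 7: add NC@1 -> ring=[1:NC,16:NB,50:NA]
Final route key 78: none >= 78, wrap to smallest pos 1 -> NC

Answer: NC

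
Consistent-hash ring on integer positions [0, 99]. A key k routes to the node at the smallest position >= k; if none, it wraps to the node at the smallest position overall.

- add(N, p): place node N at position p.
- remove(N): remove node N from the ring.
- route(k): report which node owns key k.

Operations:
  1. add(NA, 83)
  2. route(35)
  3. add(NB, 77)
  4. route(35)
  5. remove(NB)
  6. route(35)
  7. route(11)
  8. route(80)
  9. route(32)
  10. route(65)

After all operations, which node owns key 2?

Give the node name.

Op 1: add NA@83 -> ring=[83:NA]
Op 2: route key 35: smallest pos >= 35 is 83 -> NA
Op 3: add NB@77 -> ring=[77:NB,83:NA]
Op 4: route key 35: smallest pos >= 35 is 77 -> NB
Op 5: remove NB -> ring=[83:NA]
Op 6: route key 35: smallest pos >= 35 is 83 -> NA
Op 7: route key 11: smallest pos >= 11 is 83 -> NA
Op 8: route key 80: smallest pos >= 80 is 83 -> NA
Op 9: route key 32: smallest pos >= 32 is 83 -> NA
Op 10: route key 65: smallest pos >= 65 is 83 -> NA
Final route key 2: smallest pos >= 2 is 83 -> NA

Answer: NA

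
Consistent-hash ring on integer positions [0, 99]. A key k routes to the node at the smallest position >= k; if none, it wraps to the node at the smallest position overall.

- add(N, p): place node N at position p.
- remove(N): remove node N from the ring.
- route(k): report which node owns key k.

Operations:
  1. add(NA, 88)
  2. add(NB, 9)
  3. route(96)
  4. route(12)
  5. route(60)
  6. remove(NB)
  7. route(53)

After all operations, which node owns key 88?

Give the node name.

Op 1: add NA@88 -> ring=[88:NA]
Op 2: add NB@9 -> ring=[9:NB,88:NA]
Op 3: route key 96: none >= 96, wrap to smallest pos 9 -> NB
Op 4: route key 12: smallest pos >= 12 is 88 -> NA
Op 5: route key 60: smallest pos >= 60 is 88 -> NA
Op 6: remove NB -> ring=[88:NA]
Op 7: route key 53: smallest pos >= 53 is 88 -> NA
Final route key 88: smallest pos >= 88 is 88 -> NA

Answer: NA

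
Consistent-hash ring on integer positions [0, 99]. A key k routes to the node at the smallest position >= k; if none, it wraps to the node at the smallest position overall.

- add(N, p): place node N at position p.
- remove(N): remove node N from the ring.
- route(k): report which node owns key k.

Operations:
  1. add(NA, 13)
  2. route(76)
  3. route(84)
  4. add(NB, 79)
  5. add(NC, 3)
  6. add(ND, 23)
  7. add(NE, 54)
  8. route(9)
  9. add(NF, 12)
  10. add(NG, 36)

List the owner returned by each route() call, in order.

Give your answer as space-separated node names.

Op 1: add NA@13 -> ring=[13:NA]
Op 2: route key 76: none >= 76, wrap to smallest pos 13 -> NA
Op 3: route key 84: none >= 84, wrap to smallest pos 13 -> NA
Op 4: add NB@79 -> ring=[13:NA,79:NB]
Op 5: add NC@3 -> ring=[3:NC,13:NA,79:NB]
Op 6: add ND@23 -> ring=[3:NC,13:NA,23:ND,79:NB]
Op 7: add NE@54 -> ring=[3:NC,13:NA,23:ND,54:NE,79:NB]
Op 8: route key 9: smallest pos >= 9 is 13 -> NA
Op 9: add NF@12 -> ring=[3:NC,12:NF,13:NA,23:ND,54:NE,79:NB]
Op 10: add NG@36 -> ring=[3:NC,12:NF,13:NA,23:ND,36:NG,54:NE,79:NB]

Answer: NA NA NA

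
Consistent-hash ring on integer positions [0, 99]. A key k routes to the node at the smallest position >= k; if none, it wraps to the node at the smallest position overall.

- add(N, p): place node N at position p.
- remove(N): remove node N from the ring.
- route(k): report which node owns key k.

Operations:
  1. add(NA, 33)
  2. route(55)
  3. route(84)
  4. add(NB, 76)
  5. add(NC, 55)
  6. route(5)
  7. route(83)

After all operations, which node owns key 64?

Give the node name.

Answer: NB

Derivation:
Op 1: add NA@33 -> ring=[33:NA]
Op 2: route key 55: none >= 55, wrap to smallest pos 33 -> NA
Op 3: route key 84: none >= 84, wrap to smallest pos 33 -> NA
Op 4: add NB@76 -> ring=[33:NA,76:NB]
Op 5: add NC@55 -> ring=[33:NA,55:NC,76:NB]
Op 6: route key 5: smallest pos >= 5 is 33 -> NA
Op 7: route key 83: none >= 83, wrap to smallest pos 33 -> NA
Final route key 64: smallest pos >= 64 is 76 -> NB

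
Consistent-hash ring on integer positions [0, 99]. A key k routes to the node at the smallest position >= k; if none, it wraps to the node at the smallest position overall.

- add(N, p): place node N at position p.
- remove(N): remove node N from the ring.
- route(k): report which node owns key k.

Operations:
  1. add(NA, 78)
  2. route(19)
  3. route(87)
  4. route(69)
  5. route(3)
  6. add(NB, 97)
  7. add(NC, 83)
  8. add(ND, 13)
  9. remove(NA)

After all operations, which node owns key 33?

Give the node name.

Answer: NC

Derivation:
Op 1: add NA@78 -> ring=[78:NA]
Op 2: route key 19: smallest pos >= 19 is 78 -> NA
Op 3: route key 87: none >= 87, wrap to smallest pos 78 -> NA
Op 4: route key 69: smallest pos >= 69 is 78 -> NA
Op 5: route key 3: smallest pos >= 3 is 78 -> NA
Op 6: add NB@97 -> ring=[78:NA,97:NB]
Op 7: add NC@83 -> ring=[78:NA,83:NC,97:NB]
Op 8: add ND@13 -> ring=[13:ND,78:NA,83:NC,97:NB]
Op 9: remove NA -> ring=[13:ND,83:NC,97:NB]
Final route key 33: smallest pos >= 33 is 83 -> NC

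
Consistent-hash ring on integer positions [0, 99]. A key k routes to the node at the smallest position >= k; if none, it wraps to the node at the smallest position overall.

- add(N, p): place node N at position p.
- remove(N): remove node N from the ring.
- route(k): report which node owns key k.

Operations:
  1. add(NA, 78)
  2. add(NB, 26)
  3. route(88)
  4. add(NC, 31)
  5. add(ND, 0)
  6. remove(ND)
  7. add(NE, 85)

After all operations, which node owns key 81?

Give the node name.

Answer: NE

Derivation:
Op 1: add NA@78 -> ring=[78:NA]
Op 2: add NB@26 -> ring=[26:NB,78:NA]
Op 3: route key 88: none >= 88, wrap to smallest pos 26 -> NB
Op 4: add NC@31 -> ring=[26:NB,31:NC,78:NA]
Op 5: add ND@0 -> ring=[0:ND,26:NB,31:NC,78:NA]
Op 6: remove ND -> ring=[26:NB,31:NC,78:NA]
Op 7: add NE@85 -> ring=[26:NB,31:NC,78:NA,85:NE]
Final route key 81: smallest pos >= 81 is 85 -> NE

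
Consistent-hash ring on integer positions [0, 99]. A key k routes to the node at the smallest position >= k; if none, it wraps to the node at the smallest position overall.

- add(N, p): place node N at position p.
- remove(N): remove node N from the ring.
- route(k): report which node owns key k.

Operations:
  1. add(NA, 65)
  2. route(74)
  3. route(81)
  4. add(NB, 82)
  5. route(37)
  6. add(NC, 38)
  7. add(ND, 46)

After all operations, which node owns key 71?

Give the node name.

Op 1: add NA@65 -> ring=[65:NA]
Op 2: route key 74: none >= 74, wrap to smallest pos 65 -> NA
Op 3: route key 81: none >= 81, wrap to smallest pos 65 -> NA
Op 4: add NB@82 -> ring=[65:NA,82:NB]
Op 5: route key 37: smallest pos >= 37 is 65 -> NA
Op 6: add NC@38 -> ring=[38:NC,65:NA,82:NB]
Op 7: add ND@46 -> ring=[38:NC,46:ND,65:NA,82:NB]
Final route key 71: smallest pos >= 71 is 82 -> NB

Answer: NB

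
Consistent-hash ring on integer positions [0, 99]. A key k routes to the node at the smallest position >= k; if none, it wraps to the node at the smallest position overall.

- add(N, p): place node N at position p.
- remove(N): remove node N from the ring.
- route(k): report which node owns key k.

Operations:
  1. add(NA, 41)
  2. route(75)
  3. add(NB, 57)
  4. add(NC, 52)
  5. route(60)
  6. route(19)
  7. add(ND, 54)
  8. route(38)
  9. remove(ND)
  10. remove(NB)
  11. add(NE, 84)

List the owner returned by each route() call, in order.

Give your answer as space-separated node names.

Answer: NA NA NA NA

Derivation:
Op 1: add NA@41 -> ring=[41:NA]
Op 2: route key 75: none >= 75, wrap to smallest pos 41 -> NA
Op 3: add NB@57 -> ring=[41:NA,57:NB]
Op 4: add NC@52 -> ring=[41:NA,52:NC,57:NB]
Op 5: route key 60: none >= 60, wrap to smallest pos 41 -> NA
Op 6: route key 19: smallest pos >= 19 is 41 -> NA
Op 7: add ND@54 -> ring=[41:NA,52:NC,54:ND,57:NB]
Op 8: route key 38: smallest pos >= 38 is 41 -> NA
Op 9: remove ND -> ring=[41:NA,52:NC,57:NB]
Op 10: remove NB -> ring=[41:NA,52:NC]
Op 11: add NE@84 -> ring=[41:NA,52:NC,84:NE]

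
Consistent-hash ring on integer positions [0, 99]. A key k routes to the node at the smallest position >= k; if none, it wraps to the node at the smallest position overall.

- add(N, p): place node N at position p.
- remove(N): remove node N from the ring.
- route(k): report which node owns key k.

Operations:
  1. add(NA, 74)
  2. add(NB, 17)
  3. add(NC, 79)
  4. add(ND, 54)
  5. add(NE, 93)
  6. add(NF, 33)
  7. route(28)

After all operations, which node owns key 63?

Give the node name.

Op 1: add NA@74 -> ring=[74:NA]
Op 2: add NB@17 -> ring=[17:NB,74:NA]
Op 3: add NC@79 -> ring=[17:NB,74:NA,79:NC]
Op 4: add ND@54 -> ring=[17:NB,54:ND,74:NA,79:NC]
Op 5: add NE@93 -> ring=[17:NB,54:ND,74:NA,79:NC,93:NE]
Op 6: add NF@33 -> ring=[17:NB,33:NF,54:ND,74:NA,79:NC,93:NE]
Op 7: route key 28: smallest pos >= 28 is 33 -> NF
Final route key 63: smallest pos >= 63 is 74 -> NA

Answer: NA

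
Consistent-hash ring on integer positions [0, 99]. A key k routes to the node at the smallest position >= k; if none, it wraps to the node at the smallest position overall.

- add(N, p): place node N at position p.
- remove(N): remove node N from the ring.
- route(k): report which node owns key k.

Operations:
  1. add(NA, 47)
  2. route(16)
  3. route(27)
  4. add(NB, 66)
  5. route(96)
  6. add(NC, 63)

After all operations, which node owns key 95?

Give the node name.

Answer: NA

Derivation:
Op 1: add NA@47 -> ring=[47:NA]
Op 2: route key 16: smallest pos >= 16 is 47 -> NA
Op 3: route key 27: smallest pos >= 27 is 47 -> NA
Op 4: add NB@66 -> ring=[47:NA,66:NB]
Op 5: route key 96: none >= 96, wrap to smallest pos 47 -> NA
Op 6: add NC@63 -> ring=[47:NA,63:NC,66:NB]
Final route key 95: none >= 95, wrap to smallest pos 47 -> NA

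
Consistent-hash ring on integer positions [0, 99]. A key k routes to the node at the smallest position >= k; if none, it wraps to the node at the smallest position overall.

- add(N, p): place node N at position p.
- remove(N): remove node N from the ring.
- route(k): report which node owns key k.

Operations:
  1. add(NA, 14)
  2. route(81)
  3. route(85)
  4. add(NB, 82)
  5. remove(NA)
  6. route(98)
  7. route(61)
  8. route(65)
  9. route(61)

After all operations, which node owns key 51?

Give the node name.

Answer: NB

Derivation:
Op 1: add NA@14 -> ring=[14:NA]
Op 2: route key 81: none >= 81, wrap to smallest pos 14 -> NA
Op 3: route key 85: none >= 85, wrap to smallest pos 14 -> NA
Op 4: add NB@82 -> ring=[14:NA,82:NB]
Op 5: remove NA -> ring=[82:NB]
Op 6: route key 98: none >= 98, wrap to smallest pos 82 -> NB
Op 7: route key 61: smallest pos >= 61 is 82 -> NB
Op 8: route key 65: smallest pos >= 65 is 82 -> NB
Op 9: route key 61: smallest pos >= 61 is 82 -> NB
Final route key 51: smallest pos >= 51 is 82 -> NB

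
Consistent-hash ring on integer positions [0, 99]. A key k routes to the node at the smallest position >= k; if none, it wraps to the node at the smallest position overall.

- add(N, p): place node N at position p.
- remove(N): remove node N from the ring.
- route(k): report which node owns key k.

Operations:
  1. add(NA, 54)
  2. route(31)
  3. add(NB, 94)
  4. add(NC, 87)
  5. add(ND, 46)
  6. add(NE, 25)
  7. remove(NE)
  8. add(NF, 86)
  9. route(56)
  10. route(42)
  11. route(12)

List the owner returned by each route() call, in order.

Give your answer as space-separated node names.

Answer: NA NF ND ND

Derivation:
Op 1: add NA@54 -> ring=[54:NA]
Op 2: route key 31: smallest pos >= 31 is 54 -> NA
Op 3: add NB@94 -> ring=[54:NA,94:NB]
Op 4: add NC@87 -> ring=[54:NA,87:NC,94:NB]
Op 5: add ND@46 -> ring=[46:ND,54:NA,87:NC,94:NB]
Op 6: add NE@25 -> ring=[25:NE,46:ND,54:NA,87:NC,94:NB]
Op 7: remove NE -> ring=[46:ND,54:NA,87:NC,94:NB]
Op 8: add NF@86 -> ring=[46:ND,54:NA,86:NF,87:NC,94:NB]
Op 9: route key 56: smallest pos >= 56 is 86 -> NF
Op 10: route key 42: smallest pos >= 42 is 46 -> ND
Op 11: route key 12: smallest pos >= 12 is 46 -> ND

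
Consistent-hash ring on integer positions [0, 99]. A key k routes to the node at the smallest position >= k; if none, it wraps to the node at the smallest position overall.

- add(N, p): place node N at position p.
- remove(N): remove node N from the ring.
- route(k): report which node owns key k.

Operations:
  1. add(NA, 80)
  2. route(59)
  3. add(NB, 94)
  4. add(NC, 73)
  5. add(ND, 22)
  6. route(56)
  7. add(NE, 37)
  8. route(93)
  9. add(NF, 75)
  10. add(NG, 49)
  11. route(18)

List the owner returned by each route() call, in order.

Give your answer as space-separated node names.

Op 1: add NA@80 -> ring=[80:NA]
Op 2: route key 59: smallest pos >= 59 is 80 -> NA
Op 3: add NB@94 -> ring=[80:NA,94:NB]
Op 4: add NC@73 -> ring=[73:NC,80:NA,94:NB]
Op 5: add ND@22 -> ring=[22:ND,73:NC,80:NA,94:NB]
Op 6: route key 56: smallest pos >= 56 is 73 -> NC
Op 7: add NE@37 -> ring=[22:ND,37:NE,73:NC,80:NA,94:NB]
Op 8: route key 93: smallest pos >= 93 is 94 -> NB
Op 9: add NF@75 -> ring=[22:ND,37:NE,73:NC,75:NF,80:NA,94:NB]
Op 10: add NG@49 -> ring=[22:ND,37:NE,49:NG,73:NC,75:NF,80:NA,94:NB]
Op 11: route key 18: smallest pos >= 18 is 22 -> ND

Answer: NA NC NB ND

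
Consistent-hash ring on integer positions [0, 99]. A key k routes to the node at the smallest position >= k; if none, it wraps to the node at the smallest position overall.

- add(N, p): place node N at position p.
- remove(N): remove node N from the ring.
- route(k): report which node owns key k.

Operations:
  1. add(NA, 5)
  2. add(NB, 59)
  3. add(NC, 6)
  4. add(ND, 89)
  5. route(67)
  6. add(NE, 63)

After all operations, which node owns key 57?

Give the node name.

Answer: NB

Derivation:
Op 1: add NA@5 -> ring=[5:NA]
Op 2: add NB@59 -> ring=[5:NA,59:NB]
Op 3: add NC@6 -> ring=[5:NA,6:NC,59:NB]
Op 4: add ND@89 -> ring=[5:NA,6:NC,59:NB,89:ND]
Op 5: route key 67: smallest pos >= 67 is 89 -> ND
Op 6: add NE@63 -> ring=[5:NA,6:NC,59:NB,63:NE,89:ND]
Final route key 57: smallest pos >= 57 is 59 -> NB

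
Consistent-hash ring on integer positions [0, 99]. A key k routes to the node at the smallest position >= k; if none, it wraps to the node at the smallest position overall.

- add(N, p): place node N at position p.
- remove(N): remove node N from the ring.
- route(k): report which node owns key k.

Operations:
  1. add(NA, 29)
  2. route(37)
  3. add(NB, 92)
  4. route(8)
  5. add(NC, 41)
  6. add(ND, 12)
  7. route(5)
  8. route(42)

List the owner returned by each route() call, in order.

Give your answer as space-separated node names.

Answer: NA NA ND NB

Derivation:
Op 1: add NA@29 -> ring=[29:NA]
Op 2: route key 37: none >= 37, wrap to smallest pos 29 -> NA
Op 3: add NB@92 -> ring=[29:NA,92:NB]
Op 4: route key 8: smallest pos >= 8 is 29 -> NA
Op 5: add NC@41 -> ring=[29:NA,41:NC,92:NB]
Op 6: add ND@12 -> ring=[12:ND,29:NA,41:NC,92:NB]
Op 7: route key 5: smallest pos >= 5 is 12 -> ND
Op 8: route key 42: smallest pos >= 42 is 92 -> NB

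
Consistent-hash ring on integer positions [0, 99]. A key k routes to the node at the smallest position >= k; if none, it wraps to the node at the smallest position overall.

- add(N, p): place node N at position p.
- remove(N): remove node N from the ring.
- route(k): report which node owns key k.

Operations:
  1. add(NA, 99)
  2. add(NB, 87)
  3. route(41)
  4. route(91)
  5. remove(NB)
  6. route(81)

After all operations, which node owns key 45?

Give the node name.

Op 1: add NA@99 -> ring=[99:NA]
Op 2: add NB@87 -> ring=[87:NB,99:NA]
Op 3: route key 41: smallest pos >= 41 is 87 -> NB
Op 4: route key 91: smallest pos >= 91 is 99 -> NA
Op 5: remove NB -> ring=[99:NA]
Op 6: route key 81: smallest pos >= 81 is 99 -> NA
Final route key 45: smallest pos >= 45 is 99 -> NA

Answer: NA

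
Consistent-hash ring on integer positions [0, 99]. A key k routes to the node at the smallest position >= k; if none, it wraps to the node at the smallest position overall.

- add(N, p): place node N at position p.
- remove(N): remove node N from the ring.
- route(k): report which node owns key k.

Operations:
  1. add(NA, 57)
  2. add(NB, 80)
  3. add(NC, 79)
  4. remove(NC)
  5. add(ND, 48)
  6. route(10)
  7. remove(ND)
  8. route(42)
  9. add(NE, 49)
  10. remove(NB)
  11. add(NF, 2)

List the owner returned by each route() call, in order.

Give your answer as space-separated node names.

Op 1: add NA@57 -> ring=[57:NA]
Op 2: add NB@80 -> ring=[57:NA,80:NB]
Op 3: add NC@79 -> ring=[57:NA,79:NC,80:NB]
Op 4: remove NC -> ring=[57:NA,80:NB]
Op 5: add ND@48 -> ring=[48:ND,57:NA,80:NB]
Op 6: route key 10: smallest pos >= 10 is 48 -> ND
Op 7: remove ND -> ring=[57:NA,80:NB]
Op 8: route key 42: smallest pos >= 42 is 57 -> NA
Op 9: add NE@49 -> ring=[49:NE,57:NA,80:NB]
Op 10: remove NB -> ring=[49:NE,57:NA]
Op 11: add NF@2 -> ring=[2:NF,49:NE,57:NA]

Answer: ND NA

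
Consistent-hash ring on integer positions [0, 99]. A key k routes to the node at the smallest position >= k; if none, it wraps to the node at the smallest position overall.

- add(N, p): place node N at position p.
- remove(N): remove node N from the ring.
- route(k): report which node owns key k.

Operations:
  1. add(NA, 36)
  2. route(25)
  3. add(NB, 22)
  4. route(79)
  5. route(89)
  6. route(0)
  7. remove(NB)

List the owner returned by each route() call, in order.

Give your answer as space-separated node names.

Op 1: add NA@36 -> ring=[36:NA]
Op 2: route key 25: smallest pos >= 25 is 36 -> NA
Op 3: add NB@22 -> ring=[22:NB,36:NA]
Op 4: route key 79: none >= 79, wrap to smallest pos 22 -> NB
Op 5: route key 89: none >= 89, wrap to smallest pos 22 -> NB
Op 6: route key 0: smallest pos >= 0 is 22 -> NB
Op 7: remove NB -> ring=[36:NA]

Answer: NA NB NB NB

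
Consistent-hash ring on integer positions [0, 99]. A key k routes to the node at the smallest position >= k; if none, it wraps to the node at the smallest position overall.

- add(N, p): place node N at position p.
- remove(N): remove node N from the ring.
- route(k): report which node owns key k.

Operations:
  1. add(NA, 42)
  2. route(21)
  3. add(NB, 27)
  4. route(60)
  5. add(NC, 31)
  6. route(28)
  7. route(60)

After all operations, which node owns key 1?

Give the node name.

Answer: NB

Derivation:
Op 1: add NA@42 -> ring=[42:NA]
Op 2: route key 21: smallest pos >= 21 is 42 -> NA
Op 3: add NB@27 -> ring=[27:NB,42:NA]
Op 4: route key 60: none >= 60, wrap to smallest pos 27 -> NB
Op 5: add NC@31 -> ring=[27:NB,31:NC,42:NA]
Op 6: route key 28: smallest pos >= 28 is 31 -> NC
Op 7: route key 60: none >= 60, wrap to smallest pos 27 -> NB
Final route key 1: smallest pos >= 1 is 27 -> NB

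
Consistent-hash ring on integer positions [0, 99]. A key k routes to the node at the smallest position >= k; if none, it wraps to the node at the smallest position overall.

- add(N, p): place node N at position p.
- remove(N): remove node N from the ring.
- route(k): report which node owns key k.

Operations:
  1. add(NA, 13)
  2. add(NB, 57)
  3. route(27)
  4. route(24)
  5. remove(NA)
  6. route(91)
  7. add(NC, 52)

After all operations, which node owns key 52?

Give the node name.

Answer: NC

Derivation:
Op 1: add NA@13 -> ring=[13:NA]
Op 2: add NB@57 -> ring=[13:NA,57:NB]
Op 3: route key 27: smallest pos >= 27 is 57 -> NB
Op 4: route key 24: smallest pos >= 24 is 57 -> NB
Op 5: remove NA -> ring=[57:NB]
Op 6: route key 91: none >= 91, wrap to smallest pos 57 -> NB
Op 7: add NC@52 -> ring=[52:NC,57:NB]
Final route key 52: smallest pos >= 52 is 52 -> NC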